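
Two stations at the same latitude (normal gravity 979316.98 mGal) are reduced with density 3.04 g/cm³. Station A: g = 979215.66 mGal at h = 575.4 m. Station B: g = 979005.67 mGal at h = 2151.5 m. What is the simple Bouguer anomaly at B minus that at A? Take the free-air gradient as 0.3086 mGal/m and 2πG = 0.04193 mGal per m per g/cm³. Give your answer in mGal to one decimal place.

Δg_SB(A) = 979215.66 − 979316.98 + 0.3086×575.4 − 0.04193×3.04×575.4 = 2.90 mGal
Δg_SB(B) = 979005.67 − 979316.98 + 0.3086×2151.5 − 0.04193×3.04×2151.5 = 78.40 mGal
Difference = 78.40 − (2.90) = 75.50 mGal

75.5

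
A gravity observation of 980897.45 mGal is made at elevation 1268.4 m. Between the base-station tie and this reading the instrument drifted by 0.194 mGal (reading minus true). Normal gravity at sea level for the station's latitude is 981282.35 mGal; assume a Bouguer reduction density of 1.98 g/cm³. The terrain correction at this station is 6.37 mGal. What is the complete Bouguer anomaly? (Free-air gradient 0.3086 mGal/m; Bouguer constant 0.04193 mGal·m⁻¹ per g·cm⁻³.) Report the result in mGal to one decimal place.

-92.6

Drift-corrected reading = 980897.45 − (0.194) = 980897.256 mGal
Free-air correction = 0.3086 × 1268.4 = 391.43 mGal
Free-air anomaly = 980897.256 − 981282.35 + (391.43) = 6.336 mGal
Bouguer slab correction = 0.04193 × 1.98 × 1268.4 = 105.30 mGal
Simple Bouguer anomaly = 6.336 − (105.30) = -98.964 mGal
Complete Bouguer anomaly = -98.964 + 6.37 = -92.594 mGal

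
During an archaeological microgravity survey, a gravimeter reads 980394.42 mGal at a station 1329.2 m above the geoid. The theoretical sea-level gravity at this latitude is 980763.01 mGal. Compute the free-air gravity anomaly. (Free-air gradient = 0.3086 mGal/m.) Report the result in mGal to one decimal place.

41.6

Free-air correction = 0.3086 × 1329.2 = 410.19 mGal
Free-air anomaly = 980394.42 − 980763.01 + (410.19) = 41.60 mGal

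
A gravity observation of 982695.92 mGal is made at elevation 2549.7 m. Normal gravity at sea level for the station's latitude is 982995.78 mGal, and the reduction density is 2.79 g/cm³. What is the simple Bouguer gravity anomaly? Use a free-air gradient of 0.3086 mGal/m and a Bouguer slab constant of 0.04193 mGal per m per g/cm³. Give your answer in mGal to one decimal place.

Free-air correction = 0.3086 × 2549.7 = 786.84 mGal
Free-air anomaly = 982695.92 − 982995.78 + (786.84) = 486.98 mGal
Bouguer slab correction = 0.04193 × 2.79 × 2549.7 = 298.28 mGal
Simple Bouguer anomaly = 486.98 − (298.28) = 188.70 mGal

188.7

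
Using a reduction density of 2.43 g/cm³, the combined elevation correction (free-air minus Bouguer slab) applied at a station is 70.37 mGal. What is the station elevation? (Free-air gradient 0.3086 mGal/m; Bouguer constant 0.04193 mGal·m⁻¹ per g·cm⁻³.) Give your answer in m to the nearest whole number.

Combined gradient = 0.3086 − 0.04193 × 2.43 = 0.2067101 mGal/m
h = 70.37 / 0.2067101 = 340.43 m

340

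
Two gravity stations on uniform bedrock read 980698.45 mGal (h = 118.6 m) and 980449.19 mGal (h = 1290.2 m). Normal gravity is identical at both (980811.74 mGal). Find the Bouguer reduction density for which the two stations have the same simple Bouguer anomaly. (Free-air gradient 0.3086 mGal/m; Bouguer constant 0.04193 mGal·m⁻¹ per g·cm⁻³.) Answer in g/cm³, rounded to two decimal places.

2.29

Δg_obs = 980449.19 − 980698.45 = -249.26 mGal over Δh = 1290.2 − 118.6 = 1171.6 m
Equal Bouguer anomalies ⇒ Δg_obs + (0.3086 − 0.04193ρ)·Δh = 0
0.3086 − 0.04193ρ = −Δg_obs/Δh = 0.21275
ρ = (0.3086 − 0.21275) / 0.04193 = 2.29 g/cm³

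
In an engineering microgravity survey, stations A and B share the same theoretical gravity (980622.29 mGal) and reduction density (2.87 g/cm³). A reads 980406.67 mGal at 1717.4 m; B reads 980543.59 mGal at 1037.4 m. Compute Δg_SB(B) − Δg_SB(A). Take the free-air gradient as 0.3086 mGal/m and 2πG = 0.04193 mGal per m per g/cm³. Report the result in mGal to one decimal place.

Δg_SB(A) = 980406.67 − 980622.29 + 0.3086×1717.4 − 0.04193×2.87×1717.4 = 107.70 mGal
Δg_SB(B) = 980543.59 − 980622.29 + 0.3086×1037.4 − 0.04193×2.87×1037.4 = 116.60 mGal
Difference = 116.60 − (107.70) = 8.90 mGal

8.9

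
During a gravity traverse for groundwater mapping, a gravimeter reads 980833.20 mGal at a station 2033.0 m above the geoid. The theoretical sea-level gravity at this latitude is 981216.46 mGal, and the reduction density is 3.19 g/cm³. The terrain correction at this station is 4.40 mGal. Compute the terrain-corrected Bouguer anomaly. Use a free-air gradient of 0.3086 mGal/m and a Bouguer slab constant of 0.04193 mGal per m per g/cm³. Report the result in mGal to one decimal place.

Free-air correction = 0.3086 × 2033.0 = 627.38 mGal
Free-air anomaly = 980833.20 − 981216.46 + (627.38) = 244.12 mGal
Bouguer slab correction = 0.04193 × 3.19 × 2033.0 = 271.93 mGal
Simple Bouguer anomaly = 244.12 − (271.93) = -27.81 mGal
Complete Bouguer anomaly = -27.81 + 4.40 = -23.41 mGal

-23.4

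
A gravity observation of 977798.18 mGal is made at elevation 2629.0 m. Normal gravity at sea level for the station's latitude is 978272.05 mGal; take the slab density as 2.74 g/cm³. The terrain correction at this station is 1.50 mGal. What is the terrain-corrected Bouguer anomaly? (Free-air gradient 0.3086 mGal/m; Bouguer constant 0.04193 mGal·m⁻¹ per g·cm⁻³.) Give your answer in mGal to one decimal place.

36.9

Free-air correction = 0.3086 × 2629.0 = 811.31 mGal
Free-air anomaly = 977798.18 − 978272.05 + (811.31) = 337.44 mGal
Bouguer slab correction = 0.04193 × 2.74 × 2629.0 = 302.04 mGal
Simple Bouguer anomaly = 337.44 − (302.04) = 35.40 mGal
Complete Bouguer anomaly = 35.40 + 1.50 = 36.90 mGal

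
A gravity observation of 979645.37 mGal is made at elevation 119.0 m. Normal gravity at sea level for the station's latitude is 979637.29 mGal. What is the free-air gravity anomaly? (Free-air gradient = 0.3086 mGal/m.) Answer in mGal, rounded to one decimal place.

Free-air correction = 0.3086 × 119.0 = 36.72 mGal
Free-air anomaly = 979645.37 − 979637.29 + (36.72) = 44.80 mGal

44.8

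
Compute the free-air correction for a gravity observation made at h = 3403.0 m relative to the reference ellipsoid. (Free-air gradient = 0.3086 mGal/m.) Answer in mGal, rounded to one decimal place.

Free-air correction = 0.3086 × 3403.0 = 1050.2 mGal

1050.2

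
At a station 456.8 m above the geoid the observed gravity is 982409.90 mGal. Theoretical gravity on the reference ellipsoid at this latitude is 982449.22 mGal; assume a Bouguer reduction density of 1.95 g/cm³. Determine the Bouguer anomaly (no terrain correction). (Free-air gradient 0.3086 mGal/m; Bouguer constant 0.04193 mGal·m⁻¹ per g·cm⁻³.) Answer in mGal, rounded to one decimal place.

64.3

Free-air correction = 0.3086 × 456.8 = 140.97 mGal
Free-air anomaly = 982409.90 − 982449.22 + (140.97) = 101.65 mGal
Bouguer slab correction = 0.04193 × 1.95 × 456.8 = 37.35 mGal
Simple Bouguer anomaly = 101.65 − (37.35) = 64.30 mGal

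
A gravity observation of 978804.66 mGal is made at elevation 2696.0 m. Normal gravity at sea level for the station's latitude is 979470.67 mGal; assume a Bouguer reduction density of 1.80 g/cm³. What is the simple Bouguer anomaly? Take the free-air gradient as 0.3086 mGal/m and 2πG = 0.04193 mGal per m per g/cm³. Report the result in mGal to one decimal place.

-37.5

Free-air correction = 0.3086 × 2696.0 = 831.99 mGal
Free-air anomaly = 978804.66 − 979470.67 + (831.99) = 165.98 mGal
Bouguer slab correction = 0.04193 × 1.80 × 2696.0 = 203.48 mGal
Simple Bouguer anomaly = 165.98 − (203.48) = -37.50 mGal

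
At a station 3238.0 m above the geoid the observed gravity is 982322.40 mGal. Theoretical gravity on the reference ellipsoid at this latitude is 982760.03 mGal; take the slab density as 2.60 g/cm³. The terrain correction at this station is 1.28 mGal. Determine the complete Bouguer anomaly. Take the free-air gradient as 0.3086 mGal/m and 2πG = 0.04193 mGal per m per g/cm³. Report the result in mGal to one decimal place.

209.9

Free-air correction = 0.3086 × 3238.0 = 999.25 mGal
Free-air anomaly = 982322.40 − 982760.03 + (999.25) = 561.62 mGal
Bouguer slab correction = 0.04193 × 2.60 × 3238.0 = 353.00 mGal
Simple Bouguer anomaly = 561.62 − (353.00) = 208.62 mGal
Complete Bouguer anomaly = 208.62 + 1.28 = 209.90 mGal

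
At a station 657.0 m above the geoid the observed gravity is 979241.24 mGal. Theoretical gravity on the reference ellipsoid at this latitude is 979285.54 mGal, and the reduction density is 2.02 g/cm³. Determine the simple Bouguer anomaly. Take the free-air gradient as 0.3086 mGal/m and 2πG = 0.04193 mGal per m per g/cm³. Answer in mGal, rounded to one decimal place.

Free-air correction = 0.3086 × 657.0 = 202.75 mGal
Free-air anomaly = 979241.24 − 979285.54 + (202.75) = 158.45 mGal
Bouguer slab correction = 0.04193 × 2.02 × 657.0 = 55.65 mGal
Simple Bouguer anomaly = 158.45 − (55.65) = 102.80 mGal

102.8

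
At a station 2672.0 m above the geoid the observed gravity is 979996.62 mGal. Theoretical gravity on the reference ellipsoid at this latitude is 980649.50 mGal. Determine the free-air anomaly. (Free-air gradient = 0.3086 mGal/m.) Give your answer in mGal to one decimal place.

Free-air correction = 0.3086 × 2672.0 = 824.58 mGal
Free-air anomaly = 979996.62 − 980649.50 + (824.58) = 171.70 mGal

171.7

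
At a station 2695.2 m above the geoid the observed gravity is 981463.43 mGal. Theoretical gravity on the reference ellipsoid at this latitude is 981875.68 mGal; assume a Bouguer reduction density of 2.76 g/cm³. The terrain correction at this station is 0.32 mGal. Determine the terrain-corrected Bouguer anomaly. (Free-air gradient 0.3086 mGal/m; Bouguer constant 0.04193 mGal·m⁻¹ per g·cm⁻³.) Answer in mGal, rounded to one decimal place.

107.9

Free-air correction = 0.3086 × 2695.2 = 831.74 mGal
Free-air anomaly = 981463.43 − 981875.68 + (831.74) = 419.49 mGal
Bouguer slab correction = 0.04193 × 2.76 × 2695.2 = 311.91 mGal
Simple Bouguer anomaly = 419.49 − (311.91) = 107.58 mGal
Complete Bouguer anomaly = 107.58 + 0.32 = 107.90 mGal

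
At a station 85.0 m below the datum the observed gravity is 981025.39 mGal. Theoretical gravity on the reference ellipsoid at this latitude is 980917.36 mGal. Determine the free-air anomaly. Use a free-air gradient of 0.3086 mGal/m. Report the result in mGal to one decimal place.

Free-air correction = 0.3086 × -85.0 = -26.23 mGal
Free-air anomaly = 981025.39 − 980917.36 + (-26.23) = 81.80 mGal

81.8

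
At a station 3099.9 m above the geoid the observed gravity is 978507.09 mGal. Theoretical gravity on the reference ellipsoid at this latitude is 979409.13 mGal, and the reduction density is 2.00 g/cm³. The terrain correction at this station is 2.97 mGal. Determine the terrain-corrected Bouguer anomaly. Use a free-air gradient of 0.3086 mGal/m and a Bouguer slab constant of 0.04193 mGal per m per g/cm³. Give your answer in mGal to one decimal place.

Free-air correction = 0.3086 × 3099.9 = 956.63 mGal
Free-air anomaly = 978507.09 − 979409.13 + (956.63) = 54.59 mGal
Bouguer slab correction = 0.04193 × 2.00 × 3099.9 = 259.96 mGal
Simple Bouguer anomaly = 54.59 − (259.96) = -205.37 mGal
Complete Bouguer anomaly = -205.37 + 2.97 = -202.40 mGal

-202.4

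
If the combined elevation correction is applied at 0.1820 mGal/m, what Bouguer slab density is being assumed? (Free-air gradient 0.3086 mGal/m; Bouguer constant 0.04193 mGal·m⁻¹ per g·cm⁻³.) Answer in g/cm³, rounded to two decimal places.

3.02

0.1820 = 0.3086 − 0.04193 × ρ
ρ = (0.3086 − 0.1820) / 0.04193 = 3.02 g/cm³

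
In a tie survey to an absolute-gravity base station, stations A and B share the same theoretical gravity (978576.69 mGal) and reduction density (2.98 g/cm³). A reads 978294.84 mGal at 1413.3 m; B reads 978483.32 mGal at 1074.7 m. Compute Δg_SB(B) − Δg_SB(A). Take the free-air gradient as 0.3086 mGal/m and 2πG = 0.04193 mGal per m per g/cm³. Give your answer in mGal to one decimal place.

Δg_SB(A) = 978294.84 − 978576.69 + 0.3086×1413.3 − 0.04193×2.98×1413.3 = -22.30 mGal
Δg_SB(B) = 978483.32 − 978576.69 + 0.3086×1074.7 − 0.04193×2.98×1074.7 = 104.00 mGal
Difference = 104.00 − (-22.30) = 126.30 mGal

126.3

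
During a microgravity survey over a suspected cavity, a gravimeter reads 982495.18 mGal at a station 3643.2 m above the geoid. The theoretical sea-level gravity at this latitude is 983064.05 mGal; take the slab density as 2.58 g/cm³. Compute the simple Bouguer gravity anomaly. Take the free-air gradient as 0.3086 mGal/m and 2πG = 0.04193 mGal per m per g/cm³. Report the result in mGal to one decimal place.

161.3

Free-air correction = 0.3086 × 3643.2 = 1124.29 mGal
Free-air anomaly = 982495.18 − 983064.05 + (1124.29) = 555.42 mGal
Bouguer slab correction = 0.04193 × 2.58 × 3643.2 = 394.12 mGal
Simple Bouguer anomaly = 555.42 − (394.12) = 161.30 mGal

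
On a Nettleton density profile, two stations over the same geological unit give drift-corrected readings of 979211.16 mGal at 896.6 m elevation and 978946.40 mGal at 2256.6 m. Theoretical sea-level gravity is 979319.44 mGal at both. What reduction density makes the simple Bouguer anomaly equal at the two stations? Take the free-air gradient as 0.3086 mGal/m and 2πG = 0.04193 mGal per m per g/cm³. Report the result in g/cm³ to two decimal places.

2.72

Δg_obs = 978946.40 − 979211.16 = -264.76 mGal over Δh = 2256.6 − 896.6 = 1360.0 m
Equal Bouguer anomalies ⇒ Δg_obs + (0.3086 − 0.04193ρ)·Δh = 0
0.3086 − 0.04193ρ = −Δg_obs/Δh = 0.19468
ρ = (0.3086 − 0.19468) / 0.04193 = 2.72 g/cm³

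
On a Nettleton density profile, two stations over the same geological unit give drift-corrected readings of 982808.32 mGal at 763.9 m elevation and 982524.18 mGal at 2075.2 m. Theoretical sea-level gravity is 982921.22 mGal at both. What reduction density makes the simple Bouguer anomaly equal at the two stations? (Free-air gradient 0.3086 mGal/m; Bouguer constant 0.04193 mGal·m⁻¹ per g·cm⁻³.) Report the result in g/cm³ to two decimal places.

2.19

Δg_obs = 982524.18 − 982808.32 = -284.14 mGal over Δh = 2075.2 − 763.9 = 1311.3 m
Equal Bouguer anomalies ⇒ Δg_obs + (0.3086 − 0.04193ρ)·Δh = 0
0.3086 − 0.04193ρ = −Δg_obs/Δh = 0.21669
ρ = (0.3086 − 0.21669) / 0.04193 = 2.19 g/cm³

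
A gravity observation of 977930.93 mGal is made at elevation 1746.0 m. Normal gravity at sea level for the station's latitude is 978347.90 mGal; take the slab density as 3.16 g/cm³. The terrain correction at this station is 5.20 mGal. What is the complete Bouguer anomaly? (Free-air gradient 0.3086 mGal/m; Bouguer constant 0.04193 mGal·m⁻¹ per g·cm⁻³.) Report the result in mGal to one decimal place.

Free-air correction = 0.3086 × 1746.0 = 538.82 mGal
Free-air anomaly = 977930.93 − 978347.90 + (538.82) = 121.85 mGal
Bouguer slab correction = 0.04193 × 3.16 × 1746.0 = 231.34 mGal
Simple Bouguer anomaly = 121.85 − (231.34) = -109.49 mGal
Complete Bouguer anomaly = -109.49 + 5.20 = -104.29 mGal

-104.3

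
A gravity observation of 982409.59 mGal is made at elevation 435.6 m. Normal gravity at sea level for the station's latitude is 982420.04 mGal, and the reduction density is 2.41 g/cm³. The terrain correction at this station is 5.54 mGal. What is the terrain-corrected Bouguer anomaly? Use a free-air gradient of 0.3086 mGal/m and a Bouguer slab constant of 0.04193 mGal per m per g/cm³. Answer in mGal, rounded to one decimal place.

85.5

Free-air correction = 0.3086 × 435.6 = 134.43 mGal
Free-air anomaly = 982409.59 − 982420.04 + (134.43) = 123.98 mGal
Bouguer slab correction = 0.04193 × 2.41 × 435.6 = 44.02 mGal
Simple Bouguer anomaly = 123.98 − (44.02) = 79.96 mGal
Complete Bouguer anomaly = 79.96 + 5.54 = 85.50 mGal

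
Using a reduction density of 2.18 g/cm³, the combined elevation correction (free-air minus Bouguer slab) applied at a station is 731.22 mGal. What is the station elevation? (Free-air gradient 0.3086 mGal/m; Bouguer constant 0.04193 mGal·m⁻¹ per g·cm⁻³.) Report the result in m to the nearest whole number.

Combined gradient = 0.3086 − 0.04193 × 2.18 = 0.2171926 mGal/m
h = 731.22 / 0.2171926 = 3366.69 m

3367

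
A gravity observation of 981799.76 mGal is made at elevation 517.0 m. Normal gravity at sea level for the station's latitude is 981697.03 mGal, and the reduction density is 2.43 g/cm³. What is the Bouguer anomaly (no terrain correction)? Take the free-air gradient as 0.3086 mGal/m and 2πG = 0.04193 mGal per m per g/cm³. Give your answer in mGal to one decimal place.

Free-air correction = 0.3086 × 517.0 = 159.55 mGal
Free-air anomaly = 981799.76 − 981697.03 + (159.55) = 262.28 mGal
Bouguer slab correction = 0.04193 × 2.43 × 517.0 = 52.68 mGal
Simple Bouguer anomaly = 262.28 − (52.68) = 209.60 mGal

209.6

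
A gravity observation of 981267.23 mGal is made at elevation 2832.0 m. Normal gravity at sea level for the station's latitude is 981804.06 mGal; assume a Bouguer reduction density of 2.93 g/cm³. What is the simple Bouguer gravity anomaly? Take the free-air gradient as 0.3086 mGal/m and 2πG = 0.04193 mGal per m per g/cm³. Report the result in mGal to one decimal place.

-10.8

Free-air correction = 0.3086 × 2832.0 = 873.96 mGal
Free-air anomaly = 981267.23 − 981804.06 + (873.96) = 337.13 mGal
Bouguer slab correction = 0.04193 × 2.93 × 2832.0 = 347.93 mGal
Simple Bouguer anomaly = 337.13 − (347.93) = -10.80 mGal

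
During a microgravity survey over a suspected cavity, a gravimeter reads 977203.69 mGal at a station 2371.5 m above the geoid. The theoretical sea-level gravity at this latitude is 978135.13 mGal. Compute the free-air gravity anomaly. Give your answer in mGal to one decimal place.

Free-air correction = 0.3086 × 2371.5 = 731.84 mGal
Free-air anomaly = 977203.69 − 978135.13 + (731.84) = -199.60 mGal

-199.6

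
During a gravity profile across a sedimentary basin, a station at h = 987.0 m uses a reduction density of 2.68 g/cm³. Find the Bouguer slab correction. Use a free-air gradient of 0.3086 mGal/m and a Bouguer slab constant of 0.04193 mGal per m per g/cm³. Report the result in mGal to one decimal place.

Bouguer slab correction = 0.04193 × 2.68 × 987.0 = 110.9 mGal

110.9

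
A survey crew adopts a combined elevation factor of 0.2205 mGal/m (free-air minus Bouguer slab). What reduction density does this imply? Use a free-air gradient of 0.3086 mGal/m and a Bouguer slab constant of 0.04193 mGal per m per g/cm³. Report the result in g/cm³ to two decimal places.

2.10

0.2205 = 0.3086 − 0.04193 × ρ
ρ = (0.3086 − 0.2205) / 0.04193 = 2.10 g/cm³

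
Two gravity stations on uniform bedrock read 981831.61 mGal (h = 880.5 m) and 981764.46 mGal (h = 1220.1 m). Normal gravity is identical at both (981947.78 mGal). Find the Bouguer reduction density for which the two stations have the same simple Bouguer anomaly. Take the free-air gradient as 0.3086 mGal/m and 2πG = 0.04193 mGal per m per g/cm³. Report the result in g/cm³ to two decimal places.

2.64

Δg_obs = 981764.46 − 981831.61 = -67.15 mGal over Δh = 1220.1 − 880.5 = 339.6 m
Equal Bouguer anomalies ⇒ Δg_obs + (0.3086 − 0.04193ρ)·Δh = 0
0.3086 − 0.04193ρ = −Δg_obs/Δh = 0.19773
ρ = (0.3086 − 0.19773) / 0.04193 = 2.64 g/cm³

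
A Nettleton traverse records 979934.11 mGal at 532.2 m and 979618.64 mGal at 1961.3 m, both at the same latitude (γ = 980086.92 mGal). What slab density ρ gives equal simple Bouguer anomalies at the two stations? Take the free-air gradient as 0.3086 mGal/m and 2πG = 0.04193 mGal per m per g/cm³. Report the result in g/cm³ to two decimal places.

2.10

Δg_obs = 979618.64 − 979934.11 = -315.47 mGal over Δh = 1961.3 − 532.2 = 1429.1 m
Equal Bouguer anomalies ⇒ Δg_obs + (0.3086 − 0.04193ρ)·Δh = 0
0.3086 − 0.04193ρ = −Δg_obs/Δh = 0.22075
ρ = (0.3086 − 0.22075) / 0.04193 = 2.10 g/cm³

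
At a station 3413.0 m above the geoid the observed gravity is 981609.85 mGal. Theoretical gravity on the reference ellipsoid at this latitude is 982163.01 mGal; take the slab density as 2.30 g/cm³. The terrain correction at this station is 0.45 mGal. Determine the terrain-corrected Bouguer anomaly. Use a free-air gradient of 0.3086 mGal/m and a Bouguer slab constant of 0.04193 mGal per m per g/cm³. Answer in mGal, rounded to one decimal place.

Free-air correction = 0.3086 × 3413.0 = 1053.25 mGal
Free-air anomaly = 981609.85 − 982163.01 + (1053.25) = 500.09 mGal
Bouguer slab correction = 0.04193 × 2.30 × 3413.0 = 329.15 mGal
Simple Bouguer anomaly = 500.09 − (329.15) = 170.94 mGal
Complete Bouguer anomaly = 170.94 + 0.45 = 171.39 mGal

171.4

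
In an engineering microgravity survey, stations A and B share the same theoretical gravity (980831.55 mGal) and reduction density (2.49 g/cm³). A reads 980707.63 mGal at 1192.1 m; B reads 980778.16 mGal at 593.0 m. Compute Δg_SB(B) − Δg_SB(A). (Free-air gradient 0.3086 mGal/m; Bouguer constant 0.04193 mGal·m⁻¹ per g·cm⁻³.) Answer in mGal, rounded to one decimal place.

-51.8

Δg_SB(A) = 980707.63 − 980831.55 + 0.3086×1192.1 − 0.04193×2.49×1192.1 = 119.50 mGal
Δg_SB(B) = 980778.16 − 980831.55 + 0.3086×593.0 − 0.04193×2.49×593.0 = 67.70 mGal
Difference = 67.70 − (119.50) = -51.80 mGal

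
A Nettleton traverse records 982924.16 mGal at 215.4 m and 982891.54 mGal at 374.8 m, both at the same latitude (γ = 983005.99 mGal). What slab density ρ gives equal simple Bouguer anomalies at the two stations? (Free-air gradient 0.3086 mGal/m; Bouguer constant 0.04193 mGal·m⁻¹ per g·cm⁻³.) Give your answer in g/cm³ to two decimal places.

2.48

Δg_obs = 982891.54 − 982924.16 = -32.62 mGal over Δh = 374.8 − 215.4 = 159.4 m
Equal Bouguer anomalies ⇒ Δg_obs + (0.3086 − 0.04193ρ)·Δh = 0
0.3086 − 0.04193ρ = −Δg_obs/Δh = 0.20464
ρ = (0.3086 − 0.20464) / 0.04193 = 2.48 g/cm³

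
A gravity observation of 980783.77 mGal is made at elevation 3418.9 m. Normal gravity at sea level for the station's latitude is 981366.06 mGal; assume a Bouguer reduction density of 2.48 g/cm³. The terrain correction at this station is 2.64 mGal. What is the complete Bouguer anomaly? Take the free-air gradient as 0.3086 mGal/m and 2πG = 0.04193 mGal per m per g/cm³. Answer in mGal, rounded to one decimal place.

119.9

Free-air correction = 0.3086 × 3418.9 = 1055.07 mGal
Free-air anomaly = 980783.77 − 981366.06 + (1055.07) = 472.78 mGal
Bouguer slab correction = 0.04193 × 2.48 × 3418.9 = 355.52 mGal
Simple Bouguer anomaly = 472.78 − (355.52) = 117.26 mGal
Complete Bouguer anomaly = 117.26 + 2.64 = 119.90 mGal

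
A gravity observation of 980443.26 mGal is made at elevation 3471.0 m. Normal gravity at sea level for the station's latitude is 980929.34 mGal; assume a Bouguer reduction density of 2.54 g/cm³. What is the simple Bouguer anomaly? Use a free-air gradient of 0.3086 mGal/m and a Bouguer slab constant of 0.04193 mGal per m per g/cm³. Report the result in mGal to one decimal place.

215.4

Free-air correction = 0.3086 × 3471.0 = 1071.15 mGal
Free-air anomaly = 980443.26 − 980929.34 + (1071.15) = 585.07 mGal
Bouguer slab correction = 0.04193 × 2.54 × 3471.0 = 369.67 mGal
Simple Bouguer anomaly = 585.07 − (369.67) = 215.40 mGal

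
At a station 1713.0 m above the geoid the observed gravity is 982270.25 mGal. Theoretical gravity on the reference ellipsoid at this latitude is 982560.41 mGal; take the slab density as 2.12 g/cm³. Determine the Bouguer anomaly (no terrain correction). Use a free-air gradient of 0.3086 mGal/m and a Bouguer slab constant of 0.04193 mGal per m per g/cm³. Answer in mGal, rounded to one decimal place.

Free-air correction = 0.3086 × 1713.0 = 528.63 mGal
Free-air anomaly = 982270.25 − 982560.41 + (528.63) = 238.47 mGal
Bouguer slab correction = 0.04193 × 2.12 × 1713.0 = 152.27 mGal
Simple Bouguer anomaly = 238.47 − (152.27) = 86.20 mGal

86.2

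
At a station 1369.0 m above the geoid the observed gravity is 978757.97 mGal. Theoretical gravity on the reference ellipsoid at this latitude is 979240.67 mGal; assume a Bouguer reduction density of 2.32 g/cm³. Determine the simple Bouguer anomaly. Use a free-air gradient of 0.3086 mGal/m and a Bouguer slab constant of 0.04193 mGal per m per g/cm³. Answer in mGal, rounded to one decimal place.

Free-air correction = 0.3086 × 1369.0 = 422.47 mGal
Free-air anomaly = 978757.97 − 979240.67 + (422.47) = -60.23 mGal
Bouguer slab correction = 0.04193 × 2.32 × 1369.0 = 133.17 mGal
Simple Bouguer anomaly = -60.23 − (133.17) = -193.40 mGal

-193.4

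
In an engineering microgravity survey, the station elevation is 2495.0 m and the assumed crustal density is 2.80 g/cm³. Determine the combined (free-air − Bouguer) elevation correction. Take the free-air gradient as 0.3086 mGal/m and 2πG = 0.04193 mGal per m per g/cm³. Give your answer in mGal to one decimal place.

477.0

Combined gradient = 0.3086 − 0.04193 × 2.80 = 0.1911960 mGal/m
Combined elevation correction = 0.1911960 × 2495.0 = 477.0 mGal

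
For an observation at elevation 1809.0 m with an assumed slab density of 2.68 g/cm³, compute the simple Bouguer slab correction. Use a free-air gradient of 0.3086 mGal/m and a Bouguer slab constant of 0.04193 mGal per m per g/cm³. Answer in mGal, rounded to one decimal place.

203.3

Bouguer slab correction = 0.04193 × 2.68 × 1809.0 = 203.3 mGal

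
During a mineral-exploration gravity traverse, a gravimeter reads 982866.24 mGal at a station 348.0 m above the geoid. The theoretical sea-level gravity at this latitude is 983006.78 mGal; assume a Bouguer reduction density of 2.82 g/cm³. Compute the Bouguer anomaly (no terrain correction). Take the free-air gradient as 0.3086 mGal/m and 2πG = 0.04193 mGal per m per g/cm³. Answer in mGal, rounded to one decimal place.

Free-air correction = 0.3086 × 348.0 = 107.39 mGal
Free-air anomaly = 982866.24 − 983006.78 + (107.39) = -33.15 mGal
Bouguer slab correction = 0.04193 × 2.82 × 348.0 = 41.15 mGal
Simple Bouguer anomaly = -33.15 − (41.15) = -74.30 mGal

-74.3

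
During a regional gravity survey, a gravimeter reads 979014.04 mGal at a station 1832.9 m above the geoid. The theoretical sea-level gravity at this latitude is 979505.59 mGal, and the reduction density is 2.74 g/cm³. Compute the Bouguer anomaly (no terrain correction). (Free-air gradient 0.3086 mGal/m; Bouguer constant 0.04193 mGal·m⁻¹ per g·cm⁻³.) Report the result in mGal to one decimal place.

-136.5

Free-air correction = 0.3086 × 1832.9 = 565.63 mGal
Free-air anomaly = 979014.04 − 979505.59 + (565.63) = 74.08 mGal
Bouguer slab correction = 0.04193 × 2.74 × 1832.9 = 210.58 mGal
Simple Bouguer anomaly = 74.08 − (210.58) = -136.50 mGal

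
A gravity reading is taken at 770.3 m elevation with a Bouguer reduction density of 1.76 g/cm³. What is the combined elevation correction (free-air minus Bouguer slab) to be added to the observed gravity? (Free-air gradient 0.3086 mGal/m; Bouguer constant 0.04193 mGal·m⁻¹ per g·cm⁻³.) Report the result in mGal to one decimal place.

180.9

Combined gradient = 0.3086 − 0.04193 × 1.76 = 0.2348032 mGal/m
Combined elevation correction = 0.2348032 × 770.3 = 180.9 mGal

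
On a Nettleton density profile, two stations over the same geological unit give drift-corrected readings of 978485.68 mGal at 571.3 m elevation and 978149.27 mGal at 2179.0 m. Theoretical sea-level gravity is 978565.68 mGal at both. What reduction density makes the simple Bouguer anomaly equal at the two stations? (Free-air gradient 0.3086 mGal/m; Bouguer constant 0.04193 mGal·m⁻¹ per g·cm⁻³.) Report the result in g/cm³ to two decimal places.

Δg_obs = 978149.27 − 978485.68 = -336.41 mGal over Δh = 2179.0 − 571.3 = 1607.7 m
Equal Bouguer anomalies ⇒ Δg_obs + (0.3086 − 0.04193ρ)·Δh = 0
0.3086 − 0.04193ρ = −Δg_obs/Δh = 0.20925
ρ = (0.3086 − 0.20925) / 0.04193 = 2.37 g/cm³

2.37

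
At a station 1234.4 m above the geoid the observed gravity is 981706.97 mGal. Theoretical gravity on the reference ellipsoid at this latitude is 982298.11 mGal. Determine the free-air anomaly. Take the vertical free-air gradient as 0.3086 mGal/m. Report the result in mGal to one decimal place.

-210.2

Free-air correction = 0.3086 × 1234.4 = 380.94 mGal
Free-air anomaly = 981706.97 − 982298.11 + (380.94) = -210.20 mGal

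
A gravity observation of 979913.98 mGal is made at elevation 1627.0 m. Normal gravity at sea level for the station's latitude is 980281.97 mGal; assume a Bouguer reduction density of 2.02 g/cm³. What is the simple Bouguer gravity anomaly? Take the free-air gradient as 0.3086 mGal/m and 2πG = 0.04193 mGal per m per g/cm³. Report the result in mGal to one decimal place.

Free-air correction = 0.3086 × 1627.0 = 502.09 mGal
Free-air anomaly = 979913.98 − 980281.97 + (502.09) = 134.10 mGal
Bouguer slab correction = 0.04193 × 2.02 × 1627.0 = 137.80 mGal
Simple Bouguer anomaly = 134.10 − (137.80) = -3.70 mGal

-3.7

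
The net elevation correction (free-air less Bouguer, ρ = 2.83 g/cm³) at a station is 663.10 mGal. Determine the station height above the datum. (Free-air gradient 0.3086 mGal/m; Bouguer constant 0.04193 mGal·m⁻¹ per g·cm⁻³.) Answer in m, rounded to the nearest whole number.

3491

Combined gradient = 0.3086 − 0.04193 × 2.83 = 0.1899381 mGal/m
h = 663.10 / 0.1899381 = 3491.14 m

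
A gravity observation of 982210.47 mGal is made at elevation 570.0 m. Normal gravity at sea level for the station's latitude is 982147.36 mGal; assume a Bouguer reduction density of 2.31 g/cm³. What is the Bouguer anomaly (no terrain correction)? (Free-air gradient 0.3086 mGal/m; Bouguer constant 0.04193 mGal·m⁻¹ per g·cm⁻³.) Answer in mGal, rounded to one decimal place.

183.8

Free-air correction = 0.3086 × 570.0 = 175.90 mGal
Free-air anomaly = 982210.47 − 982147.36 + (175.90) = 239.01 mGal
Bouguer slab correction = 0.04193 × 2.31 × 570.0 = 55.21 mGal
Simple Bouguer anomaly = 239.01 − (55.21) = 183.80 mGal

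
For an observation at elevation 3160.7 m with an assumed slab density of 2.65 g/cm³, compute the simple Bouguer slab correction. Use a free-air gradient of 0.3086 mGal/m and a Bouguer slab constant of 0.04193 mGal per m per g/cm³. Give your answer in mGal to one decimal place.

351.2

Bouguer slab correction = 0.04193 × 2.65 × 3160.7 = 351.2 mGal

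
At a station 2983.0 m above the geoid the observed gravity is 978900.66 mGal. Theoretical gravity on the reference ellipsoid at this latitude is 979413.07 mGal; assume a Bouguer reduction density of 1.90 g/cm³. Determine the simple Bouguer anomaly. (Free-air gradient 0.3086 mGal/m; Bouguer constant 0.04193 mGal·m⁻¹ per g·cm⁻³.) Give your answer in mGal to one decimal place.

170.5

Free-air correction = 0.3086 × 2983.0 = 920.55 mGal
Free-air anomaly = 978900.66 − 979413.07 + (920.55) = 408.14 mGal
Bouguer slab correction = 0.04193 × 1.90 × 2983.0 = 237.65 mGal
Simple Bouguer anomaly = 408.14 − (237.65) = 170.49 mGal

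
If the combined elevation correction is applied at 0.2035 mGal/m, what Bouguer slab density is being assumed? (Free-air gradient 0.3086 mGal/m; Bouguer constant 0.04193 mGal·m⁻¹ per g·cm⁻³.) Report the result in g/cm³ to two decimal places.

2.51

0.2035 = 0.3086 − 0.04193 × ρ
ρ = (0.3086 − 0.2035) / 0.04193 = 2.51 g/cm³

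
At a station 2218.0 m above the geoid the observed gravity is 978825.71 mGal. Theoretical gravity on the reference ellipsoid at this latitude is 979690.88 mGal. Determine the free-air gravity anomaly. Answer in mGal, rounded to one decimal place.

Free-air correction = 0.3086 × 2218.0 = 684.47 mGal
Free-air anomaly = 978825.71 − 979690.88 + (684.47) = -180.70 mGal

-180.7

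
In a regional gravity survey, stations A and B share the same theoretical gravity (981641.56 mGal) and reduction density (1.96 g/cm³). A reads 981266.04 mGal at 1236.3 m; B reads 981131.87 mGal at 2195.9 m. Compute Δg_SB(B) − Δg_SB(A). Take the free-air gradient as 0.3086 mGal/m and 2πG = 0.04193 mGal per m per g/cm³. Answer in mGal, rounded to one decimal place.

83.1

Δg_SB(A) = 981266.04 − 981641.56 + 0.3086×1236.3 − 0.04193×1.96×1236.3 = -95.60 mGal
Δg_SB(B) = 981131.87 − 981641.56 + 0.3086×2195.9 − 0.04193×1.96×2195.9 = -12.50 mGal
Difference = -12.50 − (-95.60) = 83.10 mGal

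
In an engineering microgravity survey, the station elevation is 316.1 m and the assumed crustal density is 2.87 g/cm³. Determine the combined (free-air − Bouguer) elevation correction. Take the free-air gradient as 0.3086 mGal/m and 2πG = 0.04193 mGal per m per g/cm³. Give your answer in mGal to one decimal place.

59.5

Combined gradient = 0.3086 − 0.04193 × 2.87 = 0.1882609 mGal/m
Combined elevation correction = 0.1882609 × 316.1 = 59.5 mGal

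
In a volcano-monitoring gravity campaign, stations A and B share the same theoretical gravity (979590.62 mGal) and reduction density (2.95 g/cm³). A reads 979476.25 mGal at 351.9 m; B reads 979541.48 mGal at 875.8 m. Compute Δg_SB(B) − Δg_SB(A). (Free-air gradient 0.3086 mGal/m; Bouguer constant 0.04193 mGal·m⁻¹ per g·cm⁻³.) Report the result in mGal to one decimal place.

162.1

Δg_SB(A) = 979476.25 − 979590.62 + 0.3086×351.9 − 0.04193×2.95×351.9 = -49.30 mGal
Δg_SB(B) = 979541.48 − 979590.62 + 0.3086×875.8 − 0.04193×2.95×875.8 = 112.80 mGal
Difference = 112.80 − (-49.30) = 162.10 mGal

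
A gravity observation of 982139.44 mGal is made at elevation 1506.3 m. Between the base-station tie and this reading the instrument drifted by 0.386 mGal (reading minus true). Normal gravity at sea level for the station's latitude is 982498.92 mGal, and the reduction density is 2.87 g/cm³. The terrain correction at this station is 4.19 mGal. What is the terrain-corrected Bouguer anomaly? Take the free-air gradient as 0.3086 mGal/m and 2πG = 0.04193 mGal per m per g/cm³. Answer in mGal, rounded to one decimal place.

Drift-corrected reading = 982139.44 − (0.386) = 982139.054 mGal
Free-air correction = 0.3086 × 1506.3 = 464.84 mGal
Free-air anomaly = 982139.054 − 982498.92 + (464.84) = 104.974 mGal
Bouguer slab correction = 0.04193 × 2.87 × 1506.3 = 181.27 mGal
Simple Bouguer anomaly = 104.974 − (181.27) = -76.296 mGal
Complete Bouguer anomaly = -76.296 + 4.19 = -72.106 mGal

-72.1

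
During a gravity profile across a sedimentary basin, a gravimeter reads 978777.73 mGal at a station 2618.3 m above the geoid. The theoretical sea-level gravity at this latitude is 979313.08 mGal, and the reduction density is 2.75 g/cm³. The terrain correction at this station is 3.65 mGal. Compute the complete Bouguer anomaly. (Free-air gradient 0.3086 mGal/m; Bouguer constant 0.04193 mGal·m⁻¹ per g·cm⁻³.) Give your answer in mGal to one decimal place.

-25.6

Free-air correction = 0.3086 × 2618.3 = 808.01 mGal
Free-air anomaly = 978777.73 − 979313.08 + (808.01) = 272.66 mGal
Bouguer slab correction = 0.04193 × 2.75 × 2618.3 = 301.91 mGal
Simple Bouguer anomaly = 272.66 − (301.91) = -29.25 mGal
Complete Bouguer anomaly = -29.25 + 3.65 = -25.60 mGal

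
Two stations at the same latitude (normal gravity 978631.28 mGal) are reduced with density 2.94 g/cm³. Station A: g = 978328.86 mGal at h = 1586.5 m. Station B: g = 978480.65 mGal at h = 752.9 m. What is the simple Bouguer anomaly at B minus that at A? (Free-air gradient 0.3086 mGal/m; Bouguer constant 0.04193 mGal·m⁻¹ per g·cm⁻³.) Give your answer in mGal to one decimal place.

Δg_SB(A) = 978328.86 − 978631.28 + 0.3086×1586.5 − 0.04193×2.94×1586.5 = -8.40 mGal
Δg_SB(B) = 978480.65 − 978631.28 + 0.3086×752.9 − 0.04193×2.94×752.9 = -11.10 mGal
Difference = -11.10 − (-8.40) = -2.70 mGal

-2.7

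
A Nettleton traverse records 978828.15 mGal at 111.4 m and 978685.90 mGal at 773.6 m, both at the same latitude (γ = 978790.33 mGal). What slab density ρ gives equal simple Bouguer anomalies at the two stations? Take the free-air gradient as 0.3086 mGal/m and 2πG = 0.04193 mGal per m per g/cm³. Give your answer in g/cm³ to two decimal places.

2.24

Δg_obs = 978685.90 − 978828.15 = -142.25 mGal over Δh = 773.6 − 111.4 = 662.2 m
Equal Bouguer anomalies ⇒ Δg_obs + (0.3086 − 0.04193ρ)·Δh = 0
0.3086 − 0.04193ρ = −Δg_obs/Δh = 0.21481
ρ = (0.3086 − 0.21481) / 0.04193 = 2.24 g/cm³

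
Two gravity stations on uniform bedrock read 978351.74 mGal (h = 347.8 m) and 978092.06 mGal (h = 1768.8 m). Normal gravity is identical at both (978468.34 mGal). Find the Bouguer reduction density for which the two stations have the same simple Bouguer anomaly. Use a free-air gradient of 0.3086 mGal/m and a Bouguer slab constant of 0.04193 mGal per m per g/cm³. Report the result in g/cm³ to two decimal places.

3.00

Δg_obs = 978092.06 − 978351.74 = -259.68 mGal over Δh = 1768.8 − 347.8 = 1421.0 m
Equal Bouguer anomalies ⇒ Δg_obs + (0.3086 − 0.04193ρ)·Δh = 0
0.3086 − 0.04193ρ = −Δg_obs/Δh = 0.18274
ρ = (0.3086 − 0.18274) / 0.04193 = 3.00 g/cm³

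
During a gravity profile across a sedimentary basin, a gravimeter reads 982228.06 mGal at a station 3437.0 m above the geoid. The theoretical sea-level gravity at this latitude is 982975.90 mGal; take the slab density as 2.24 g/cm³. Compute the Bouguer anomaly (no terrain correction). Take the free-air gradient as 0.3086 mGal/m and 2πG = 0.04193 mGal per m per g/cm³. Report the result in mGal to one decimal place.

Free-air correction = 0.3086 × 3437.0 = 1060.66 mGal
Free-air anomaly = 982228.06 − 982975.90 + (1060.66) = 312.82 mGal
Bouguer slab correction = 0.04193 × 2.24 × 3437.0 = 322.81 mGal
Simple Bouguer anomaly = 312.82 − (322.81) = -9.99 mGal

-10.0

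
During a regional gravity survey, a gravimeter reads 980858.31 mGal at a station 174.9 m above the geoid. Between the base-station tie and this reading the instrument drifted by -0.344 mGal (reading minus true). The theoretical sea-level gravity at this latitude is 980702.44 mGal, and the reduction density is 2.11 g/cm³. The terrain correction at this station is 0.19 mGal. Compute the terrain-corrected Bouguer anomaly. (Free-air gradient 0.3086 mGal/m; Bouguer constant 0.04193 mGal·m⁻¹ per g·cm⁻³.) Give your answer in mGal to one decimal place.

Drift-corrected reading = 980858.31 − (-0.344) = 980858.654 mGal
Free-air correction = 0.3086 × 174.9 = 53.97 mGal
Free-air anomaly = 980858.654 − 980702.44 + (53.97) = 210.184 mGal
Bouguer slab correction = 0.04193 × 2.11 × 174.9 = 15.47 mGal
Simple Bouguer anomaly = 210.184 − (15.47) = 194.714 mGal
Complete Bouguer anomaly = 194.714 + 0.19 = 194.904 mGal

194.9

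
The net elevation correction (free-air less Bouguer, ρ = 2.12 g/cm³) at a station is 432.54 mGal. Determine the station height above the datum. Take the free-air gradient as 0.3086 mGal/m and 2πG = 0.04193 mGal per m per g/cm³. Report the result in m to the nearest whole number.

1969

Combined gradient = 0.3086 − 0.04193 × 2.12 = 0.2197084 mGal/m
h = 432.54 / 0.2197084 = 1968.70 m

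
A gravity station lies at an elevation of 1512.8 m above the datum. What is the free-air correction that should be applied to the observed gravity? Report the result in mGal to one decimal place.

466.9

Free-air correction = 0.3086 × 1512.8 = 466.9 mGal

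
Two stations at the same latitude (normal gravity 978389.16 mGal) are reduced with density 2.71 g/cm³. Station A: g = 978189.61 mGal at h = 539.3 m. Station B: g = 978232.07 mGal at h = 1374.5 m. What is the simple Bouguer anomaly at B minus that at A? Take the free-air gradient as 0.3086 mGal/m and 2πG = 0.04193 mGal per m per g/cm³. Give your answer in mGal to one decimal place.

Δg_SB(A) = 978189.61 − 978389.16 + 0.3086×539.3 − 0.04193×2.71×539.3 = -94.40 mGal
Δg_SB(B) = 978232.07 − 978389.16 + 0.3086×1374.5 − 0.04193×2.71×1374.5 = 110.90 mGal
Difference = 110.90 − (-94.40) = 205.30 mGal

205.3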